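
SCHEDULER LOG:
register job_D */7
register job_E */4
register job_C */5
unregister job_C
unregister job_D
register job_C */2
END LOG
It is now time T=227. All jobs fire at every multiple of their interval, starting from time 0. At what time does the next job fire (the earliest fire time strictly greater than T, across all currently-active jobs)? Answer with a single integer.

Op 1: register job_D */7 -> active={job_D:*/7}
Op 2: register job_E */4 -> active={job_D:*/7, job_E:*/4}
Op 3: register job_C */5 -> active={job_C:*/5, job_D:*/7, job_E:*/4}
Op 4: unregister job_C -> active={job_D:*/7, job_E:*/4}
Op 5: unregister job_D -> active={job_E:*/4}
Op 6: register job_C */2 -> active={job_C:*/2, job_E:*/4}
  job_C: interval 2, next fire after T=227 is 228
  job_E: interval 4, next fire after T=227 is 228
Earliest fire time = 228 (job job_C)

Answer: 228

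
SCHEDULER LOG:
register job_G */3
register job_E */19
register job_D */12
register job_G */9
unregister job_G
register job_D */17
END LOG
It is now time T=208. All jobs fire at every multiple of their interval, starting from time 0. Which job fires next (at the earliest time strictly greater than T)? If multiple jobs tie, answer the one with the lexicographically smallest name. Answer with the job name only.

Op 1: register job_G */3 -> active={job_G:*/3}
Op 2: register job_E */19 -> active={job_E:*/19, job_G:*/3}
Op 3: register job_D */12 -> active={job_D:*/12, job_E:*/19, job_G:*/3}
Op 4: register job_G */9 -> active={job_D:*/12, job_E:*/19, job_G:*/9}
Op 5: unregister job_G -> active={job_D:*/12, job_E:*/19}
Op 6: register job_D */17 -> active={job_D:*/17, job_E:*/19}
  job_D: interval 17, next fire after T=208 is 221
  job_E: interval 19, next fire after T=208 is 209
Earliest = 209, winner (lex tiebreak) = job_E

Answer: job_E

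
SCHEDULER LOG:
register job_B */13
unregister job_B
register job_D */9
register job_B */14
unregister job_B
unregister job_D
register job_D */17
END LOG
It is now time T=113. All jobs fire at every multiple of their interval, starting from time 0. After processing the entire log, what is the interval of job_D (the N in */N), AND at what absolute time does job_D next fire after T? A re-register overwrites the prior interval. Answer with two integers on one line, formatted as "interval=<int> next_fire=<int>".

Answer: interval=17 next_fire=119

Derivation:
Op 1: register job_B */13 -> active={job_B:*/13}
Op 2: unregister job_B -> active={}
Op 3: register job_D */9 -> active={job_D:*/9}
Op 4: register job_B */14 -> active={job_B:*/14, job_D:*/9}
Op 5: unregister job_B -> active={job_D:*/9}
Op 6: unregister job_D -> active={}
Op 7: register job_D */17 -> active={job_D:*/17}
Final interval of job_D = 17
Next fire of job_D after T=113: (113//17+1)*17 = 119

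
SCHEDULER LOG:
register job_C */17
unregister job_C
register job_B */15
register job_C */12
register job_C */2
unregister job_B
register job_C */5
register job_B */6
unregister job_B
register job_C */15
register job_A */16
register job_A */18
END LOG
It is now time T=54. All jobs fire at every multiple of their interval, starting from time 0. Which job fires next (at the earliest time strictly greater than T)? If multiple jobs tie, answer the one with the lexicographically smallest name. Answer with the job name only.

Answer: job_C

Derivation:
Op 1: register job_C */17 -> active={job_C:*/17}
Op 2: unregister job_C -> active={}
Op 3: register job_B */15 -> active={job_B:*/15}
Op 4: register job_C */12 -> active={job_B:*/15, job_C:*/12}
Op 5: register job_C */2 -> active={job_B:*/15, job_C:*/2}
Op 6: unregister job_B -> active={job_C:*/2}
Op 7: register job_C */5 -> active={job_C:*/5}
Op 8: register job_B */6 -> active={job_B:*/6, job_C:*/5}
Op 9: unregister job_B -> active={job_C:*/5}
Op 10: register job_C */15 -> active={job_C:*/15}
Op 11: register job_A */16 -> active={job_A:*/16, job_C:*/15}
Op 12: register job_A */18 -> active={job_A:*/18, job_C:*/15}
  job_A: interval 18, next fire after T=54 is 72
  job_C: interval 15, next fire after T=54 is 60
Earliest = 60, winner (lex tiebreak) = job_C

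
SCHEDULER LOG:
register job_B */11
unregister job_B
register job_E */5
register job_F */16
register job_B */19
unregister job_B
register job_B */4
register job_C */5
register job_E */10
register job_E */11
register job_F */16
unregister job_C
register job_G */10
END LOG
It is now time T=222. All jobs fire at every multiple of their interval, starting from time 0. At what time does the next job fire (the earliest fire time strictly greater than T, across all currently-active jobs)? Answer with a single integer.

Answer: 224

Derivation:
Op 1: register job_B */11 -> active={job_B:*/11}
Op 2: unregister job_B -> active={}
Op 3: register job_E */5 -> active={job_E:*/5}
Op 4: register job_F */16 -> active={job_E:*/5, job_F:*/16}
Op 5: register job_B */19 -> active={job_B:*/19, job_E:*/5, job_F:*/16}
Op 6: unregister job_B -> active={job_E:*/5, job_F:*/16}
Op 7: register job_B */4 -> active={job_B:*/4, job_E:*/5, job_F:*/16}
Op 8: register job_C */5 -> active={job_B:*/4, job_C:*/5, job_E:*/5, job_F:*/16}
Op 9: register job_E */10 -> active={job_B:*/4, job_C:*/5, job_E:*/10, job_F:*/16}
Op 10: register job_E */11 -> active={job_B:*/4, job_C:*/5, job_E:*/11, job_F:*/16}
Op 11: register job_F */16 -> active={job_B:*/4, job_C:*/5, job_E:*/11, job_F:*/16}
Op 12: unregister job_C -> active={job_B:*/4, job_E:*/11, job_F:*/16}
Op 13: register job_G */10 -> active={job_B:*/4, job_E:*/11, job_F:*/16, job_G:*/10}
  job_B: interval 4, next fire after T=222 is 224
  job_E: interval 11, next fire after T=222 is 231
  job_F: interval 16, next fire after T=222 is 224
  job_G: interval 10, next fire after T=222 is 230
Earliest fire time = 224 (job job_B)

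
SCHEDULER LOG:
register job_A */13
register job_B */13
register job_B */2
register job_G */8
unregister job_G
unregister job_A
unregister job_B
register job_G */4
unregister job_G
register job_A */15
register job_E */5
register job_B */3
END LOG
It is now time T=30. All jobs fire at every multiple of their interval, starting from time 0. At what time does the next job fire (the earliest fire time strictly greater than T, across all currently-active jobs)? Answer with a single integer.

Op 1: register job_A */13 -> active={job_A:*/13}
Op 2: register job_B */13 -> active={job_A:*/13, job_B:*/13}
Op 3: register job_B */2 -> active={job_A:*/13, job_B:*/2}
Op 4: register job_G */8 -> active={job_A:*/13, job_B:*/2, job_G:*/8}
Op 5: unregister job_G -> active={job_A:*/13, job_B:*/2}
Op 6: unregister job_A -> active={job_B:*/2}
Op 7: unregister job_B -> active={}
Op 8: register job_G */4 -> active={job_G:*/4}
Op 9: unregister job_G -> active={}
Op 10: register job_A */15 -> active={job_A:*/15}
Op 11: register job_E */5 -> active={job_A:*/15, job_E:*/5}
Op 12: register job_B */3 -> active={job_A:*/15, job_B:*/3, job_E:*/5}
  job_A: interval 15, next fire after T=30 is 45
  job_B: interval 3, next fire after T=30 is 33
  job_E: interval 5, next fire after T=30 is 35
Earliest fire time = 33 (job job_B)

Answer: 33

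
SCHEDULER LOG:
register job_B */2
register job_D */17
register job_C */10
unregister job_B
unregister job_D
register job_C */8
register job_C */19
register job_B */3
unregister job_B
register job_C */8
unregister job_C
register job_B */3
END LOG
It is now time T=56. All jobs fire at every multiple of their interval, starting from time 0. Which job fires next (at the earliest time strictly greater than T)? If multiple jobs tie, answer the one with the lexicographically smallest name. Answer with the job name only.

Answer: job_B

Derivation:
Op 1: register job_B */2 -> active={job_B:*/2}
Op 2: register job_D */17 -> active={job_B:*/2, job_D:*/17}
Op 3: register job_C */10 -> active={job_B:*/2, job_C:*/10, job_D:*/17}
Op 4: unregister job_B -> active={job_C:*/10, job_D:*/17}
Op 5: unregister job_D -> active={job_C:*/10}
Op 6: register job_C */8 -> active={job_C:*/8}
Op 7: register job_C */19 -> active={job_C:*/19}
Op 8: register job_B */3 -> active={job_B:*/3, job_C:*/19}
Op 9: unregister job_B -> active={job_C:*/19}
Op 10: register job_C */8 -> active={job_C:*/8}
Op 11: unregister job_C -> active={}
Op 12: register job_B */3 -> active={job_B:*/3}
  job_B: interval 3, next fire after T=56 is 57
Earliest = 57, winner (lex tiebreak) = job_B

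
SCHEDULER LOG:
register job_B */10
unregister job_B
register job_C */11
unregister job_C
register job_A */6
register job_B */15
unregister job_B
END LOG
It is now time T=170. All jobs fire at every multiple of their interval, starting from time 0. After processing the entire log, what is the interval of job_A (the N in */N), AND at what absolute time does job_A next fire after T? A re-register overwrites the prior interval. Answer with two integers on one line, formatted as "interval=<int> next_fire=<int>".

Op 1: register job_B */10 -> active={job_B:*/10}
Op 2: unregister job_B -> active={}
Op 3: register job_C */11 -> active={job_C:*/11}
Op 4: unregister job_C -> active={}
Op 5: register job_A */6 -> active={job_A:*/6}
Op 6: register job_B */15 -> active={job_A:*/6, job_B:*/15}
Op 7: unregister job_B -> active={job_A:*/6}
Final interval of job_A = 6
Next fire of job_A after T=170: (170//6+1)*6 = 174

Answer: interval=6 next_fire=174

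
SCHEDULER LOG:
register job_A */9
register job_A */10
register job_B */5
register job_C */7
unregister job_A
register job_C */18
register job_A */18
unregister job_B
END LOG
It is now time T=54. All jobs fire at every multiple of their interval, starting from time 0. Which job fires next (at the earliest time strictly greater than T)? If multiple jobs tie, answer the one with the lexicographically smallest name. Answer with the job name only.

Op 1: register job_A */9 -> active={job_A:*/9}
Op 2: register job_A */10 -> active={job_A:*/10}
Op 3: register job_B */5 -> active={job_A:*/10, job_B:*/5}
Op 4: register job_C */7 -> active={job_A:*/10, job_B:*/5, job_C:*/7}
Op 5: unregister job_A -> active={job_B:*/5, job_C:*/7}
Op 6: register job_C */18 -> active={job_B:*/5, job_C:*/18}
Op 7: register job_A */18 -> active={job_A:*/18, job_B:*/5, job_C:*/18}
Op 8: unregister job_B -> active={job_A:*/18, job_C:*/18}
  job_A: interval 18, next fire after T=54 is 72
  job_C: interval 18, next fire after T=54 is 72
Earliest = 72, winner (lex tiebreak) = job_A

Answer: job_A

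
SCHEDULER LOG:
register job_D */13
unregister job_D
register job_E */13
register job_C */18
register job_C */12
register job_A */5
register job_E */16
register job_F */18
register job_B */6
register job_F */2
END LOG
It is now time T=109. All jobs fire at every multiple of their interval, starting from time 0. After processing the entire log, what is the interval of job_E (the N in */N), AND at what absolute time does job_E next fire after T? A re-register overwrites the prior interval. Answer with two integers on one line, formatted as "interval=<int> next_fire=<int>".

Answer: interval=16 next_fire=112

Derivation:
Op 1: register job_D */13 -> active={job_D:*/13}
Op 2: unregister job_D -> active={}
Op 3: register job_E */13 -> active={job_E:*/13}
Op 4: register job_C */18 -> active={job_C:*/18, job_E:*/13}
Op 5: register job_C */12 -> active={job_C:*/12, job_E:*/13}
Op 6: register job_A */5 -> active={job_A:*/5, job_C:*/12, job_E:*/13}
Op 7: register job_E */16 -> active={job_A:*/5, job_C:*/12, job_E:*/16}
Op 8: register job_F */18 -> active={job_A:*/5, job_C:*/12, job_E:*/16, job_F:*/18}
Op 9: register job_B */6 -> active={job_A:*/5, job_B:*/6, job_C:*/12, job_E:*/16, job_F:*/18}
Op 10: register job_F */2 -> active={job_A:*/5, job_B:*/6, job_C:*/12, job_E:*/16, job_F:*/2}
Final interval of job_E = 16
Next fire of job_E after T=109: (109//16+1)*16 = 112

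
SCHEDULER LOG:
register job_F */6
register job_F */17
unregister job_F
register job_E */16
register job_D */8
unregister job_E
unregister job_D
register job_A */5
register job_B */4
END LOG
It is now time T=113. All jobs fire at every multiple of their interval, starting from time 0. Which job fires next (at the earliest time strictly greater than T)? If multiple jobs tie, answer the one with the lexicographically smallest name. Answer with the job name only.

Answer: job_A

Derivation:
Op 1: register job_F */6 -> active={job_F:*/6}
Op 2: register job_F */17 -> active={job_F:*/17}
Op 3: unregister job_F -> active={}
Op 4: register job_E */16 -> active={job_E:*/16}
Op 5: register job_D */8 -> active={job_D:*/8, job_E:*/16}
Op 6: unregister job_E -> active={job_D:*/8}
Op 7: unregister job_D -> active={}
Op 8: register job_A */5 -> active={job_A:*/5}
Op 9: register job_B */4 -> active={job_A:*/5, job_B:*/4}
  job_A: interval 5, next fire after T=113 is 115
  job_B: interval 4, next fire after T=113 is 116
Earliest = 115, winner (lex tiebreak) = job_A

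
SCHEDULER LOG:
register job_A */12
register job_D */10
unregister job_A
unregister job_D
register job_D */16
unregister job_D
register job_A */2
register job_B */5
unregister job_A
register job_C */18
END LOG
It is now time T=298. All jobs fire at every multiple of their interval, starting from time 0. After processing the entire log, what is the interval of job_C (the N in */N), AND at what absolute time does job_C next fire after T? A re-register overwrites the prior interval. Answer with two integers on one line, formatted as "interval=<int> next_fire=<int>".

Op 1: register job_A */12 -> active={job_A:*/12}
Op 2: register job_D */10 -> active={job_A:*/12, job_D:*/10}
Op 3: unregister job_A -> active={job_D:*/10}
Op 4: unregister job_D -> active={}
Op 5: register job_D */16 -> active={job_D:*/16}
Op 6: unregister job_D -> active={}
Op 7: register job_A */2 -> active={job_A:*/2}
Op 8: register job_B */5 -> active={job_A:*/2, job_B:*/5}
Op 9: unregister job_A -> active={job_B:*/5}
Op 10: register job_C */18 -> active={job_B:*/5, job_C:*/18}
Final interval of job_C = 18
Next fire of job_C after T=298: (298//18+1)*18 = 306

Answer: interval=18 next_fire=306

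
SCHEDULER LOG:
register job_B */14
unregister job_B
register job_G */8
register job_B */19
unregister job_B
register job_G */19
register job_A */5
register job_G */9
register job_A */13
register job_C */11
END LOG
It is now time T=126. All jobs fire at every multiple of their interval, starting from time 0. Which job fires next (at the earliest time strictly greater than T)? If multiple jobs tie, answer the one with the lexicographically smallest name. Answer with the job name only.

Op 1: register job_B */14 -> active={job_B:*/14}
Op 2: unregister job_B -> active={}
Op 3: register job_G */8 -> active={job_G:*/8}
Op 4: register job_B */19 -> active={job_B:*/19, job_G:*/8}
Op 5: unregister job_B -> active={job_G:*/8}
Op 6: register job_G */19 -> active={job_G:*/19}
Op 7: register job_A */5 -> active={job_A:*/5, job_G:*/19}
Op 8: register job_G */9 -> active={job_A:*/5, job_G:*/9}
Op 9: register job_A */13 -> active={job_A:*/13, job_G:*/9}
Op 10: register job_C */11 -> active={job_A:*/13, job_C:*/11, job_G:*/9}
  job_A: interval 13, next fire after T=126 is 130
  job_C: interval 11, next fire after T=126 is 132
  job_G: interval 9, next fire after T=126 is 135
Earliest = 130, winner (lex tiebreak) = job_A

Answer: job_A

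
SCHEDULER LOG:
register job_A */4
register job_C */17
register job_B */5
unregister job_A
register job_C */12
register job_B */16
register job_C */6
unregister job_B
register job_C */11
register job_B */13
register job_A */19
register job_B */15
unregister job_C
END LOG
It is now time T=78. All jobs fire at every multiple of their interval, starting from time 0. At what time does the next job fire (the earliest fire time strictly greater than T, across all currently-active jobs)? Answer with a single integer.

Op 1: register job_A */4 -> active={job_A:*/4}
Op 2: register job_C */17 -> active={job_A:*/4, job_C:*/17}
Op 3: register job_B */5 -> active={job_A:*/4, job_B:*/5, job_C:*/17}
Op 4: unregister job_A -> active={job_B:*/5, job_C:*/17}
Op 5: register job_C */12 -> active={job_B:*/5, job_C:*/12}
Op 6: register job_B */16 -> active={job_B:*/16, job_C:*/12}
Op 7: register job_C */6 -> active={job_B:*/16, job_C:*/6}
Op 8: unregister job_B -> active={job_C:*/6}
Op 9: register job_C */11 -> active={job_C:*/11}
Op 10: register job_B */13 -> active={job_B:*/13, job_C:*/11}
Op 11: register job_A */19 -> active={job_A:*/19, job_B:*/13, job_C:*/11}
Op 12: register job_B */15 -> active={job_A:*/19, job_B:*/15, job_C:*/11}
Op 13: unregister job_C -> active={job_A:*/19, job_B:*/15}
  job_A: interval 19, next fire after T=78 is 95
  job_B: interval 15, next fire after T=78 is 90
Earliest fire time = 90 (job job_B)

Answer: 90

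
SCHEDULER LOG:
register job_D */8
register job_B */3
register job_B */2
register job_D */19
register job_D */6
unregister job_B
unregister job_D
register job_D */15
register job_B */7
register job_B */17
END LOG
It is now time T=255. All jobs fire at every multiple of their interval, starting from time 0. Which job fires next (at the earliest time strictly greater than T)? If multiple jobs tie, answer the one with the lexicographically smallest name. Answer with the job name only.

Op 1: register job_D */8 -> active={job_D:*/8}
Op 2: register job_B */3 -> active={job_B:*/3, job_D:*/8}
Op 3: register job_B */2 -> active={job_B:*/2, job_D:*/8}
Op 4: register job_D */19 -> active={job_B:*/2, job_D:*/19}
Op 5: register job_D */6 -> active={job_B:*/2, job_D:*/6}
Op 6: unregister job_B -> active={job_D:*/6}
Op 7: unregister job_D -> active={}
Op 8: register job_D */15 -> active={job_D:*/15}
Op 9: register job_B */7 -> active={job_B:*/7, job_D:*/15}
Op 10: register job_B */17 -> active={job_B:*/17, job_D:*/15}
  job_B: interval 17, next fire after T=255 is 272
  job_D: interval 15, next fire after T=255 is 270
Earliest = 270, winner (lex tiebreak) = job_D

Answer: job_D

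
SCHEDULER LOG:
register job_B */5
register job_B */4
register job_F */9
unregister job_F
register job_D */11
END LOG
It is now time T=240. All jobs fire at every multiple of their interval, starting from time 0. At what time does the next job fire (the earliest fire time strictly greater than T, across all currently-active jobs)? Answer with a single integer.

Answer: 242

Derivation:
Op 1: register job_B */5 -> active={job_B:*/5}
Op 2: register job_B */4 -> active={job_B:*/4}
Op 3: register job_F */9 -> active={job_B:*/4, job_F:*/9}
Op 4: unregister job_F -> active={job_B:*/4}
Op 5: register job_D */11 -> active={job_B:*/4, job_D:*/11}
  job_B: interval 4, next fire after T=240 is 244
  job_D: interval 11, next fire after T=240 is 242
Earliest fire time = 242 (job job_D)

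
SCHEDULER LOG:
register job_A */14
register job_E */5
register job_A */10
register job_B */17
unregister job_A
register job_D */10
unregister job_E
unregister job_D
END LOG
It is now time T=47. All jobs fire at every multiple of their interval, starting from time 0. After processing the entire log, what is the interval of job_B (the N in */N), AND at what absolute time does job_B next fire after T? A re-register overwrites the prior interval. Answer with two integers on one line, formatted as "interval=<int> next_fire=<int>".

Op 1: register job_A */14 -> active={job_A:*/14}
Op 2: register job_E */5 -> active={job_A:*/14, job_E:*/5}
Op 3: register job_A */10 -> active={job_A:*/10, job_E:*/5}
Op 4: register job_B */17 -> active={job_A:*/10, job_B:*/17, job_E:*/5}
Op 5: unregister job_A -> active={job_B:*/17, job_E:*/5}
Op 6: register job_D */10 -> active={job_B:*/17, job_D:*/10, job_E:*/5}
Op 7: unregister job_E -> active={job_B:*/17, job_D:*/10}
Op 8: unregister job_D -> active={job_B:*/17}
Final interval of job_B = 17
Next fire of job_B after T=47: (47//17+1)*17 = 51

Answer: interval=17 next_fire=51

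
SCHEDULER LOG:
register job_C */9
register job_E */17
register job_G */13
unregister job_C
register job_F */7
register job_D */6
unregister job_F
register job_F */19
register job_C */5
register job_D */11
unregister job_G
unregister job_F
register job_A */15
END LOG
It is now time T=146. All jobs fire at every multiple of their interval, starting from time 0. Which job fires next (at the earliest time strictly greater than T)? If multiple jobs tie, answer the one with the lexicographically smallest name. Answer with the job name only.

Answer: job_A

Derivation:
Op 1: register job_C */9 -> active={job_C:*/9}
Op 2: register job_E */17 -> active={job_C:*/9, job_E:*/17}
Op 3: register job_G */13 -> active={job_C:*/9, job_E:*/17, job_G:*/13}
Op 4: unregister job_C -> active={job_E:*/17, job_G:*/13}
Op 5: register job_F */7 -> active={job_E:*/17, job_F:*/7, job_G:*/13}
Op 6: register job_D */6 -> active={job_D:*/6, job_E:*/17, job_F:*/7, job_G:*/13}
Op 7: unregister job_F -> active={job_D:*/6, job_E:*/17, job_G:*/13}
Op 8: register job_F */19 -> active={job_D:*/6, job_E:*/17, job_F:*/19, job_G:*/13}
Op 9: register job_C */5 -> active={job_C:*/5, job_D:*/6, job_E:*/17, job_F:*/19, job_G:*/13}
Op 10: register job_D */11 -> active={job_C:*/5, job_D:*/11, job_E:*/17, job_F:*/19, job_G:*/13}
Op 11: unregister job_G -> active={job_C:*/5, job_D:*/11, job_E:*/17, job_F:*/19}
Op 12: unregister job_F -> active={job_C:*/5, job_D:*/11, job_E:*/17}
Op 13: register job_A */15 -> active={job_A:*/15, job_C:*/5, job_D:*/11, job_E:*/17}
  job_A: interval 15, next fire after T=146 is 150
  job_C: interval 5, next fire after T=146 is 150
  job_D: interval 11, next fire after T=146 is 154
  job_E: interval 17, next fire after T=146 is 153
Earliest = 150, winner (lex tiebreak) = job_A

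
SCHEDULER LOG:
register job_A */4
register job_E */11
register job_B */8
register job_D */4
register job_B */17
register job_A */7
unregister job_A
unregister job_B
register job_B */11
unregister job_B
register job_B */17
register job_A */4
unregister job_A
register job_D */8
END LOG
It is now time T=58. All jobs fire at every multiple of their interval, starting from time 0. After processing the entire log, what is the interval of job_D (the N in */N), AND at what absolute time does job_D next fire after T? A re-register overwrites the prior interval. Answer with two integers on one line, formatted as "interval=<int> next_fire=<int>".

Answer: interval=8 next_fire=64

Derivation:
Op 1: register job_A */4 -> active={job_A:*/4}
Op 2: register job_E */11 -> active={job_A:*/4, job_E:*/11}
Op 3: register job_B */8 -> active={job_A:*/4, job_B:*/8, job_E:*/11}
Op 4: register job_D */4 -> active={job_A:*/4, job_B:*/8, job_D:*/4, job_E:*/11}
Op 5: register job_B */17 -> active={job_A:*/4, job_B:*/17, job_D:*/4, job_E:*/11}
Op 6: register job_A */7 -> active={job_A:*/7, job_B:*/17, job_D:*/4, job_E:*/11}
Op 7: unregister job_A -> active={job_B:*/17, job_D:*/4, job_E:*/11}
Op 8: unregister job_B -> active={job_D:*/4, job_E:*/11}
Op 9: register job_B */11 -> active={job_B:*/11, job_D:*/4, job_E:*/11}
Op 10: unregister job_B -> active={job_D:*/4, job_E:*/11}
Op 11: register job_B */17 -> active={job_B:*/17, job_D:*/4, job_E:*/11}
Op 12: register job_A */4 -> active={job_A:*/4, job_B:*/17, job_D:*/4, job_E:*/11}
Op 13: unregister job_A -> active={job_B:*/17, job_D:*/4, job_E:*/11}
Op 14: register job_D */8 -> active={job_B:*/17, job_D:*/8, job_E:*/11}
Final interval of job_D = 8
Next fire of job_D after T=58: (58//8+1)*8 = 64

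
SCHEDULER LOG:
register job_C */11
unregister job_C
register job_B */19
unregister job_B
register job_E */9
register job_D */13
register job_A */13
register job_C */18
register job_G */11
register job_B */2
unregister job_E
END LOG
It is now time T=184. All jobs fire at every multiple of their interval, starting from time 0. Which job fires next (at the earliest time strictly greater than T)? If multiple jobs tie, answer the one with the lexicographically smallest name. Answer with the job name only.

Op 1: register job_C */11 -> active={job_C:*/11}
Op 2: unregister job_C -> active={}
Op 3: register job_B */19 -> active={job_B:*/19}
Op 4: unregister job_B -> active={}
Op 5: register job_E */9 -> active={job_E:*/9}
Op 6: register job_D */13 -> active={job_D:*/13, job_E:*/9}
Op 7: register job_A */13 -> active={job_A:*/13, job_D:*/13, job_E:*/9}
Op 8: register job_C */18 -> active={job_A:*/13, job_C:*/18, job_D:*/13, job_E:*/9}
Op 9: register job_G */11 -> active={job_A:*/13, job_C:*/18, job_D:*/13, job_E:*/9, job_G:*/11}
Op 10: register job_B */2 -> active={job_A:*/13, job_B:*/2, job_C:*/18, job_D:*/13, job_E:*/9, job_G:*/11}
Op 11: unregister job_E -> active={job_A:*/13, job_B:*/2, job_C:*/18, job_D:*/13, job_G:*/11}
  job_A: interval 13, next fire after T=184 is 195
  job_B: interval 2, next fire after T=184 is 186
  job_C: interval 18, next fire after T=184 is 198
  job_D: interval 13, next fire after T=184 is 195
  job_G: interval 11, next fire after T=184 is 187
Earliest = 186, winner (lex tiebreak) = job_B

Answer: job_B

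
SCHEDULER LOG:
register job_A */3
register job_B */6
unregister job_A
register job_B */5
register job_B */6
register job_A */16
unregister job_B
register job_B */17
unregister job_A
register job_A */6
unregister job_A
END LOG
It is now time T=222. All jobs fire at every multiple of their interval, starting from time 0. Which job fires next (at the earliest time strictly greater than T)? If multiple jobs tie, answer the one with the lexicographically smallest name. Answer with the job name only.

Op 1: register job_A */3 -> active={job_A:*/3}
Op 2: register job_B */6 -> active={job_A:*/3, job_B:*/6}
Op 3: unregister job_A -> active={job_B:*/6}
Op 4: register job_B */5 -> active={job_B:*/5}
Op 5: register job_B */6 -> active={job_B:*/6}
Op 6: register job_A */16 -> active={job_A:*/16, job_B:*/6}
Op 7: unregister job_B -> active={job_A:*/16}
Op 8: register job_B */17 -> active={job_A:*/16, job_B:*/17}
Op 9: unregister job_A -> active={job_B:*/17}
Op 10: register job_A */6 -> active={job_A:*/6, job_B:*/17}
Op 11: unregister job_A -> active={job_B:*/17}
  job_B: interval 17, next fire after T=222 is 238
Earliest = 238, winner (lex tiebreak) = job_B

Answer: job_B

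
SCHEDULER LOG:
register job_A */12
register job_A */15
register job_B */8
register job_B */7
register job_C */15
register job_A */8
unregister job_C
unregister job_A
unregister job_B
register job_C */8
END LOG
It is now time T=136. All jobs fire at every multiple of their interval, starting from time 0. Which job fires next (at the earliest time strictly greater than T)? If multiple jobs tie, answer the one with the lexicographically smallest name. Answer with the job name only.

Op 1: register job_A */12 -> active={job_A:*/12}
Op 2: register job_A */15 -> active={job_A:*/15}
Op 3: register job_B */8 -> active={job_A:*/15, job_B:*/8}
Op 4: register job_B */7 -> active={job_A:*/15, job_B:*/7}
Op 5: register job_C */15 -> active={job_A:*/15, job_B:*/7, job_C:*/15}
Op 6: register job_A */8 -> active={job_A:*/8, job_B:*/7, job_C:*/15}
Op 7: unregister job_C -> active={job_A:*/8, job_B:*/7}
Op 8: unregister job_A -> active={job_B:*/7}
Op 9: unregister job_B -> active={}
Op 10: register job_C */8 -> active={job_C:*/8}
  job_C: interval 8, next fire after T=136 is 144
Earliest = 144, winner (lex tiebreak) = job_C

Answer: job_C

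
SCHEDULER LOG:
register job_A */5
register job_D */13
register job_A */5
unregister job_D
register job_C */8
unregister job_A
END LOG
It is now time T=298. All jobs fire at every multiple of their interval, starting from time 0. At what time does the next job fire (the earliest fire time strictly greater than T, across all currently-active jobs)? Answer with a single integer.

Answer: 304

Derivation:
Op 1: register job_A */5 -> active={job_A:*/5}
Op 2: register job_D */13 -> active={job_A:*/5, job_D:*/13}
Op 3: register job_A */5 -> active={job_A:*/5, job_D:*/13}
Op 4: unregister job_D -> active={job_A:*/5}
Op 5: register job_C */8 -> active={job_A:*/5, job_C:*/8}
Op 6: unregister job_A -> active={job_C:*/8}
  job_C: interval 8, next fire after T=298 is 304
Earliest fire time = 304 (job job_C)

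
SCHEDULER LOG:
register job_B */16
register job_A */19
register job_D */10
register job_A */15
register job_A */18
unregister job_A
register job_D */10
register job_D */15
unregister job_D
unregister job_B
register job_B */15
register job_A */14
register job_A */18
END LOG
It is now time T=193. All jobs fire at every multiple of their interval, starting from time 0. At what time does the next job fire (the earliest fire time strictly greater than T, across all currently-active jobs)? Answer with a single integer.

Answer: 195

Derivation:
Op 1: register job_B */16 -> active={job_B:*/16}
Op 2: register job_A */19 -> active={job_A:*/19, job_B:*/16}
Op 3: register job_D */10 -> active={job_A:*/19, job_B:*/16, job_D:*/10}
Op 4: register job_A */15 -> active={job_A:*/15, job_B:*/16, job_D:*/10}
Op 5: register job_A */18 -> active={job_A:*/18, job_B:*/16, job_D:*/10}
Op 6: unregister job_A -> active={job_B:*/16, job_D:*/10}
Op 7: register job_D */10 -> active={job_B:*/16, job_D:*/10}
Op 8: register job_D */15 -> active={job_B:*/16, job_D:*/15}
Op 9: unregister job_D -> active={job_B:*/16}
Op 10: unregister job_B -> active={}
Op 11: register job_B */15 -> active={job_B:*/15}
Op 12: register job_A */14 -> active={job_A:*/14, job_B:*/15}
Op 13: register job_A */18 -> active={job_A:*/18, job_B:*/15}
  job_A: interval 18, next fire after T=193 is 198
  job_B: interval 15, next fire after T=193 is 195
Earliest fire time = 195 (job job_B)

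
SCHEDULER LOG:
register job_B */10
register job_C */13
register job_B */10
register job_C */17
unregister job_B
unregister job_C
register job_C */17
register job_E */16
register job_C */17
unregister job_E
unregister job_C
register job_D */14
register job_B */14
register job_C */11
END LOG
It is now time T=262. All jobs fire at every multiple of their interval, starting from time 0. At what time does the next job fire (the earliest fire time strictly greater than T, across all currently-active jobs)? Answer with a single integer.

Answer: 264

Derivation:
Op 1: register job_B */10 -> active={job_B:*/10}
Op 2: register job_C */13 -> active={job_B:*/10, job_C:*/13}
Op 3: register job_B */10 -> active={job_B:*/10, job_C:*/13}
Op 4: register job_C */17 -> active={job_B:*/10, job_C:*/17}
Op 5: unregister job_B -> active={job_C:*/17}
Op 6: unregister job_C -> active={}
Op 7: register job_C */17 -> active={job_C:*/17}
Op 8: register job_E */16 -> active={job_C:*/17, job_E:*/16}
Op 9: register job_C */17 -> active={job_C:*/17, job_E:*/16}
Op 10: unregister job_E -> active={job_C:*/17}
Op 11: unregister job_C -> active={}
Op 12: register job_D */14 -> active={job_D:*/14}
Op 13: register job_B */14 -> active={job_B:*/14, job_D:*/14}
Op 14: register job_C */11 -> active={job_B:*/14, job_C:*/11, job_D:*/14}
  job_B: interval 14, next fire after T=262 is 266
  job_C: interval 11, next fire after T=262 is 264
  job_D: interval 14, next fire after T=262 is 266
Earliest fire time = 264 (job job_C)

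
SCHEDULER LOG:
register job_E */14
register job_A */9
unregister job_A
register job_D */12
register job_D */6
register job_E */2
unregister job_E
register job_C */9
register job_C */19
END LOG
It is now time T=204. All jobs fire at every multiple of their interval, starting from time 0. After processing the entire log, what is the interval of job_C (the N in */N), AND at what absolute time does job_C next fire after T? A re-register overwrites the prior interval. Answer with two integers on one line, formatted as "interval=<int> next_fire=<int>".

Answer: interval=19 next_fire=209

Derivation:
Op 1: register job_E */14 -> active={job_E:*/14}
Op 2: register job_A */9 -> active={job_A:*/9, job_E:*/14}
Op 3: unregister job_A -> active={job_E:*/14}
Op 4: register job_D */12 -> active={job_D:*/12, job_E:*/14}
Op 5: register job_D */6 -> active={job_D:*/6, job_E:*/14}
Op 6: register job_E */2 -> active={job_D:*/6, job_E:*/2}
Op 7: unregister job_E -> active={job_D:*/6}
Op 8: register job_C */9 -> active={job_C:*/9, job_D:*/6}
Op 9: register job_C */19 -> active={job_C:*/19, job_D:*/6}
Final interval of job_C = 19
Next fire of job_C after T=204: (204//19+1)*19 = 209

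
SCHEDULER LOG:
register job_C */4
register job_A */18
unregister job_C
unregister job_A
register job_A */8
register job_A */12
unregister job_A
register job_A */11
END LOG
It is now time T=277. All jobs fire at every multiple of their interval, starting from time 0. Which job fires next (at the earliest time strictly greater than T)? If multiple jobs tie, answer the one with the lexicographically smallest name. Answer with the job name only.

Op 1: register job_C */4 -> active={job_C:*/4}
Op 2: register job_A */18 -> active={job_A:*/18, job_C:*/4}
Op 3: unregister job_C -> active={job_A:*/18}
Op 4: unregister job_A -> active={}
Op 5: register job_A */8 -> active={job_A:*/8}
Op 6: register job_A */12 -> active={job_A:*/12}
Op 7: unregister job_A -> active={}
Op 8: register job_A */11 -> active={job_A:*/11}
  job_A: interval 11, next fire after T=277 is 286
Earliest = 286, winner (lex tiebreak) = job_A

Answer: job_A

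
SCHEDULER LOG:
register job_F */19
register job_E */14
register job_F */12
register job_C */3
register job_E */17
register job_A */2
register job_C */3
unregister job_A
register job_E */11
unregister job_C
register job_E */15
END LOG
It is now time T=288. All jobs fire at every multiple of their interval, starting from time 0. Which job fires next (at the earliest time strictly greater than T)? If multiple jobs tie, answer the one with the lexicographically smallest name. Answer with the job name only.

Op 1: register job_F */19 -> active={job_F:*/19}
Op 2: register job_E */14 -> active={job_E:*/14, job_F:*/19}
Op 3: register job_F */12 -> active={job_E:*/14, job_F:*/12}
Op 4: register job_C */3 -> active={job_C:*/3, job_E:*/14, job_F:*/12}
Op 5: register job_E */17 -> active={job_C:*/3, job_E:*/17, job_F:*/12}
Op 6: register job_A */2 -> active={job_A:*/2, job_C:*/3, job_E:*/17, job_F:*/12}
Op 7: register job_C */3 -> active={job_A:*/2, job_C:*/3, job_E:*/17, job_F:*/12}
Op 8: unregister job_A -> active={job_C:*/3, job_E:*/17, job_F:*/12}
Op 9: register job_E */11 -> active={job_C:*/3, job_E:*/11, job_F:*/12}
Op 10: unregister job_C -> active={job_E:*/11, job_F:*/12}
Op 11: register job_E */15 -> active={job_E:*/15, job_F:*/12}
  job_E: interval 15, next fire after T=288 is 300
  job_F: interval 12, next fire after T=288 is 300
Earliest = 300, winner (lex tiebreak) = job_E

Answer: job_E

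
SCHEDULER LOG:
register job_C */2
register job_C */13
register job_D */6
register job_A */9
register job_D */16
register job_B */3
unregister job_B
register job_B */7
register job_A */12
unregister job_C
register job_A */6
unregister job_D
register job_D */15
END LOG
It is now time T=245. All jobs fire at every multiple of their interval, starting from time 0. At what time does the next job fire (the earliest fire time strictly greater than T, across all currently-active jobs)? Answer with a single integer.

Op 1: register job_C */2 -> active={job_C:*/2}
Op 2: register job_C */13 -> active={job_C:*/13}
Op 3: register job_D */6 -> active={job_C:*/13, job_D:*/6}
Op 4: register job_A */9 -> active={job_A:*/9, job_C:*/13, job_D:*/6}
Op 5: register job_D */16 -> active={job_A:*/9, job_C:*/13, job_D:*/16}
Op 6: register job_B */3 -> active={job_A:*/9, job_B:*/3, job_C:*/13, job_D:*/16}
Op 7: unregister job_B -> active={job_A:*/9, job_C:*/13, job_D:*/16}
Op 8: register job_B */7 -> active={job_A:*/9, job_B:*/7, job_C:*/13, job_D:*/16}
Op 9: register job_A */12 -> active={job_A:*/12, job_B:*/7, job_C:*/13, job_D:*/16}
Op 10: unregister job_C -> active={job_A:*/12, job_B:*/7, job_D:*/16}
Op 11: register job_A */6 -> active={job_A:*/6, job_B:*/7, job_D:*/16}
Op 12: unregister job_D -> active={job_A:*/6, job_B:*/7}
Op 13: register job_D */15 -> active={job_A:*/6, job_B:*/7, job_D:*/15}
  job_A: interval 6, next fire after T=245 is 246
  job_B: interval 7, next fire after T=245 is 252
  job_D: interval 15, next fire after T=245 is 255
Earliest fire time = 246 (job job_A)

Answer: 246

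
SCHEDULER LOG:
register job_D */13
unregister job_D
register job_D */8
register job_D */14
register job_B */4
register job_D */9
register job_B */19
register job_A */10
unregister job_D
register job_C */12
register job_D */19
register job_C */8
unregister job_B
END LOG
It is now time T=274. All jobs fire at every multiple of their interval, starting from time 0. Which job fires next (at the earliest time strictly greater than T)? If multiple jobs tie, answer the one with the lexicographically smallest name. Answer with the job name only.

Op 1: register job_D */13 -> active={job_D:*/13}
Op 2: unregister job_D -> active={}
Op 3: register job_D */8 -> active={job_D:*/8}
Op 4: register job_D */14 -> active={job_D:*/14}
Op 5: register job_B */4 -> active={job_B:*/4, job_D:*/14}
Op 6: register job_D */9 -> active={job_B:*/4, job_D:*/9}
Op 7: register job_B */19 -> active={job_B:*/19, job_D:*/9}
Op 8: register job_A */10 -> active={job_A:*/10, job_B:*/19, job_D:*/9}
Op 9: unregister job_D -> active={job_A:*/10, job_B:*/19}
Op 10: register job_C */12 -> active={job_A:*/10, job_B:*/19, job_C:*/12}
Op 11: register job_D */19 -> active={job_A:*/10, job_B:*/19, job_C:*/12, job_D:*/19}
Op 12: register job_C */8 -> active={job_A:*/10, job_B:*/19, job_C:*/8, job_D:*/19}
Op 13: unregister job_B -> active={job_A:*/10, job_C:*/8, job_D:*/19}
  job_A: interval 10, next fire after T=274 is 280
  job_C: interval 8, next fire after T=274 is 280
  job_D: interval 19, next fire after T=274 is 285
Earliest = 280, winner (lex tiebreak) = job_A

Answer: job_A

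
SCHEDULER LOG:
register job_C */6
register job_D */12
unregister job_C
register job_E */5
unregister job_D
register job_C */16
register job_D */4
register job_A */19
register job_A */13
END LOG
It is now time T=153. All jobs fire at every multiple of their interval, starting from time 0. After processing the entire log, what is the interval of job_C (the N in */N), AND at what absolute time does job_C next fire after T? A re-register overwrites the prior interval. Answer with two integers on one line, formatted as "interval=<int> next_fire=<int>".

Op 1: register job_C */6 -> active={job_C:*/6}
Op 2: register job_D */12 -> active={job_C:*/6, job_D:*/12}
Op 3: unregister job_C -> active={job_D:*/12}
Op 4: register job_E */5 -> active={job_D:*/12, job_E:*/5}
Op 5: unregister job_D -> active={job_E:*/5}
Op 6: register job_C */16 -> active={job_C:*/16, job_E:*/5}
Op 7: register job_D */4 -> active={job_C:*/16, job_D:*/4, job_E:*/5}
Op 8: register job_A */19 -> active={job_A:*/19, job_C:*/16, job_D:*/4, job_E:*/5}
Op 9: register job_A */13 -> active={job_A:*/13, job_C:*/16, job_D:*/4, job_E:*/5}
Final interval of job_C = 16
Next fire of job_C after T=153: (153//16+1)*16 = 160

Answer: interval=16 next_fire=160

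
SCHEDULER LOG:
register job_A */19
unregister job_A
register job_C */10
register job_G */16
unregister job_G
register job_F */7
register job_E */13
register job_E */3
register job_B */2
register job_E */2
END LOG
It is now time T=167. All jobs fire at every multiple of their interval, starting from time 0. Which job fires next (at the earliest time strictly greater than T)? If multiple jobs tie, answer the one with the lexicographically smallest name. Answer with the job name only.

Op 1: register job_A */19 -> active={job_A:*/19}
Op 2: unregister job_A -> active={}
Op 3: register job_C */10 -> active={job_C:*/10}
Op 4: register job_G */16 -> active={job_C:*/10, job_G:*/16}
Op 5: unregister job_G -> active={job_C:*/10}
Op 6: register job_F */7 -> active={job_C:*/10, job_F:*/7}
Op 7: register job_E */13 -> active={job_C:*/10, job_E:*/13, job_F:*/7}
Op 8: register job_E */3 -> active={job_C:*/10, job_E:*/3, job_F:*/7}
Op 9: register job_B */2 -> active={job_B:*/2, job_C:*/10, job_E:*/3, job_F:*/7}
Op 10: register job_E */2 -> active={job_B:*/2, job_C:*/10, job_E:*/2, job_F:*/7}
  job_B: interval 2, next fire after T=167 is 168
  job_C: interval 10, next fire after T=167 is 170
  job_E: interval 2, next fire after T=167 is 168
  job_F: interval 7, next fire after T=167 is 168
Earliest = 168, winner (lex tiebreak) = job_B

Answer: job_B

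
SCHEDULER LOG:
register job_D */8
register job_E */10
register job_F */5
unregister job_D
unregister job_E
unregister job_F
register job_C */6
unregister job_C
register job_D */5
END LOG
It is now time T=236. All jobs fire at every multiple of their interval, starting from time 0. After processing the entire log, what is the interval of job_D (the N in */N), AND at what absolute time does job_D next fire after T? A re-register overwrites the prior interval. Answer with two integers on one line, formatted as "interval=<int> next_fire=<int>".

Answer: interval=5 next_fire=240

Derivation:
Op 1: register job_D */8 -> active={job_D:*/8}
Op 2: register job_E */10 -> active={job_D:*/8, job_E:*/10}
Op 3: register job_F */5 -> active={job_D:*/8, job_E:*/10, job_F:*/5}
Op 4: unregister job_D -> active={job_E:*/10, job_F:*/5}
Op 5: unregister job_E -> active={job_F:*/5}
Op 6: unregister job_F -> active={}
Op 7: register job_C */6 -> active={job_C:*/6}
Op 8: unregister job_C -> active={}
Op 9: register job_D */5 -> active={job_D:*/5}
Final interval of job_D = 5
Next fire of job_D after T=236: (236//5+1)*5 = 240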